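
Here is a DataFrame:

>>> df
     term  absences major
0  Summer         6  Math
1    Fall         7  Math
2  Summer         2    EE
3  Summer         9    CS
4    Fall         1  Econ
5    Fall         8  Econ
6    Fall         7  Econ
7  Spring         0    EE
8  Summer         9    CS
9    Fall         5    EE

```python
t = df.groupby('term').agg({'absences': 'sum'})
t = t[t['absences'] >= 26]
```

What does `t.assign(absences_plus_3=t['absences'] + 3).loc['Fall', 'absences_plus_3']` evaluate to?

31

group by term, sum of absences:
        absences
term            
Fall          28
Spring         0
Summer        26
filter rows where absences >= 26:
        absences
term            
Fall          28
Summer        26
add column absences_plus_3 = t['absences'] + 3:
        absences  absences_plus_3
term                             
Fall          28               31
Summer        26               29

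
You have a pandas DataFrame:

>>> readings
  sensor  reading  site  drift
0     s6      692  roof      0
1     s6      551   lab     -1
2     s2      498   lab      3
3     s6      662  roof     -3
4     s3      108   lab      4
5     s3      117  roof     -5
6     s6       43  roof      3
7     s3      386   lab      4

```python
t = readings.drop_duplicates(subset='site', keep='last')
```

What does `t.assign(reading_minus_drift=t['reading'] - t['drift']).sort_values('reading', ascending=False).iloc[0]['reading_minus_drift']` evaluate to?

382

drop duplicate site (keep=last):
  sensor  reading  site  drift
6     s6       43  roof      3
7     s3      386   lab      4
add column reading_minus_drift = t['reading'] - t['drift']:
  sensor  reading  site  drift  reading_minus_drift
6     s6       43  roof      3                   40
7     s3      386   lab      4                  382
sort by reading descending:
  sensor  reading  site  drift  reading_minus_drift
7     s3      386   lab      4                  382
6     s6       43  roof      3                   40
value at position 0, column 'reading_minus_drift' → 382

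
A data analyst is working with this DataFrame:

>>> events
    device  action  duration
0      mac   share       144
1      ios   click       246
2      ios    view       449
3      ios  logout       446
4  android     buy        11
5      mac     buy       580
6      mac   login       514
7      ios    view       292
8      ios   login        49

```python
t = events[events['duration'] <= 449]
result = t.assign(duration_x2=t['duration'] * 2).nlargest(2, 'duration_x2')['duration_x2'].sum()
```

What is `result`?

1790

filter rows where duration <= 449:
    device  action  duration
0      mac   share       144
1      ios   click       246
2      ios    view       449
3      ios  logout       446
4  android     buy        11
7      ios    view       292
8      ios   login        49
add column duration_x2 = t['duration'] * 2:
    device  action  duration  duration_x2
0      mac   share       144          288
1      ios   click       246          492
2      ios    view       449          898
3      ios  logout       446          892
4  android     buy        11           22
7      ios    view       292          584
8      ios   login        49           98
take 2 rows with largest duration_x2:
  device  action  duration  duration_x2
2    ios    view       449          898
3    ios  logout       446          892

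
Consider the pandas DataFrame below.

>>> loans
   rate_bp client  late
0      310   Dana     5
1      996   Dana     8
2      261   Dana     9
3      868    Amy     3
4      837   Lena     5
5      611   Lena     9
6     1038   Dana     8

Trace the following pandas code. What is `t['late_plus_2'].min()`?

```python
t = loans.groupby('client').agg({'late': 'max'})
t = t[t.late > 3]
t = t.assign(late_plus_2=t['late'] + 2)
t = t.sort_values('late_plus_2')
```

group by client, max of late:
        late
client      
Amy        3
Dana       9
Lena       9
filter rows where late > 3:
        late
client      
Dana       9
Lena       9
add column late_plus_2 = t['late'] + 2:
        late  late_plus_2
client                   
Dana       9           11
Lena       9           11
sort by late_plus_2:
        late  late_plus_2
client                   
Dana       9           11
Lena       9           11
Hence 11.

11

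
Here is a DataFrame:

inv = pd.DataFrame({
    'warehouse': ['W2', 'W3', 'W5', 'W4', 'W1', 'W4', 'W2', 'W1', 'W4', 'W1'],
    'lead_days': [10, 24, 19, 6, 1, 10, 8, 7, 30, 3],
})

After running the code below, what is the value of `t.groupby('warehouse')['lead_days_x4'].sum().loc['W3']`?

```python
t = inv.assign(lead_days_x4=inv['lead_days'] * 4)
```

96

add column lead_days_x4 = inv['lead_days'] * 4:
  warehouse  lead_days  lead_days_x4
0        W2         10            40
1        W3         24            96
2        W5         19            76
3        W4          6            24
4        W1          1             4
5        W4         10            40
6        W2          8            32
7        W1          7            28
8        W4         30           120
9        W1          3            12
group by warehouse, sum of lead_days_x4:
warehouse
W1     44
W2     72
W3     96
W4    184
W5     76
Name: lead_days_x4, dtype: int64
value at index 'W3' → 96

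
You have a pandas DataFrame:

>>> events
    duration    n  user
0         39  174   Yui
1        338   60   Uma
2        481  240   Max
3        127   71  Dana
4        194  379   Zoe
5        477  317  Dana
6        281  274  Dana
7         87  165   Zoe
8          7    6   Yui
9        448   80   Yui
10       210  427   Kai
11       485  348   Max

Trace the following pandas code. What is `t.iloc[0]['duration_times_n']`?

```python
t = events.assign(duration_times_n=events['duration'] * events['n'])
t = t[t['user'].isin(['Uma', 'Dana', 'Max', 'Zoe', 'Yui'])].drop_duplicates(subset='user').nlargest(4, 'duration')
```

add column duration_times_n = events['duration'] * events['n']:
    duration    n  user  duration_times_n
0         39  174   Yui              6786
1        338   60   Uma             20280
2        481  240   Max            115440
3        127   71  Dana              9017
4        194  379   Zoe             73526
5        477  317  Dana            151209
6        281  274  Dana             76994
7         87  165   Zoe             14355
8          7    6   Yui                42
9        448   80   Yui             35840
10       210  427   Kai             89670
11       485  348   Max            168780
filter rows where user in ['Uma', 'Dana', 'Max', 'Zoe', 'Yui']:
    duration    n  user  duration_times_n
0         39  174   Yui              6786
1        338   60   Uma             20280
2        481  240   Max            115440
3        127   71  Dana              9017
4        194  379   Zoe             73526
5        477  317  Dana            151209
6        281  274  Dana             76994
7         87  165   Zoe             14355
8          7    6   Yui                42
9        448   80   Yui             35840
11       485  348   Max            168780
drop duplicate user (keep=first):
   duration    n  user  duration_times_n
0        39  174   Yui              6786
1       338   60   Uma             20280
2       481  240   Max            115440
3       127   71  Dana              9017
4       194  379   Zoe             73526
take 4 rows with largest duration:
   duration    n  user  duration_times_n
2       481  240   Max            115440
1       338   60   Uma             20280
4       194  379   Zoe             73526
3       127   71  Dana              9017

115440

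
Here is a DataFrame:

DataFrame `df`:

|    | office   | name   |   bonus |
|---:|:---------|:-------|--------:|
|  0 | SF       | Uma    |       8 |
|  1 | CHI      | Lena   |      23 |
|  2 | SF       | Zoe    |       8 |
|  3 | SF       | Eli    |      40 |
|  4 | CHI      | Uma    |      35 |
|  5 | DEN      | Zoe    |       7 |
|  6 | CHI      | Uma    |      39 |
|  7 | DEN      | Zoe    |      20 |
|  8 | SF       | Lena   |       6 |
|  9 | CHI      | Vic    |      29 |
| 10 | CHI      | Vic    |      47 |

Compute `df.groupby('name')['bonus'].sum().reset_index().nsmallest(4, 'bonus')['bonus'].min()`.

29

group by name, sum of bonus:
name
Eli     40
Lena    29
Uma     82
Vic     76
Zoe     35
Name: bonus, dtype: int64
reset_index():
   name  bonus
0   Eli     40
1  Lena     29
2   Uma     82
3   Vic     76
4   Zoe     35
take 4 rows with smallest bonus:
   name  bonus
1  Lena     29
4   Zoe     35
0   Eli     40
3   Vic     76
Hence 29.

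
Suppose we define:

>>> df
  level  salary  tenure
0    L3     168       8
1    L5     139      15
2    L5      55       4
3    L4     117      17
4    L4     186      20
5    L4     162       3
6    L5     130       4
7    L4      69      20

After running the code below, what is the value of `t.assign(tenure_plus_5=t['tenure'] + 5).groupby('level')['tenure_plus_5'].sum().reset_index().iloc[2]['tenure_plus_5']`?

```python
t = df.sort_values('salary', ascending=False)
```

sort by salary descending:
  level  salary  tenure
4    L4     186      20
0    L3     168       8
5    L4     162       3
1    L5     139      15
6    L5     130       4
3    L4     117      17
7    L4      69      20
2    L5      55       4
add column tenure_plus_5 = t['tenure'] + 5:
  level  salary  tenure  tenure_plus_5
4    L4     186      20             25
0    L3     168       8             13
5    L4     162       3              8
1    L5     139      15             20
6    L5     130       4              9
3    L4     117      17             22
7    L4      69      20             25
2    L5      55       4              9
group by level, sum of tenure_plus_5:
level
L3    13
L4    80
L5    38
Name: tenure_plus_5, dtype: int64
reset_index():
  level  tenure_plus_5
0    L3             13
1    L4             80
2    L5             38

38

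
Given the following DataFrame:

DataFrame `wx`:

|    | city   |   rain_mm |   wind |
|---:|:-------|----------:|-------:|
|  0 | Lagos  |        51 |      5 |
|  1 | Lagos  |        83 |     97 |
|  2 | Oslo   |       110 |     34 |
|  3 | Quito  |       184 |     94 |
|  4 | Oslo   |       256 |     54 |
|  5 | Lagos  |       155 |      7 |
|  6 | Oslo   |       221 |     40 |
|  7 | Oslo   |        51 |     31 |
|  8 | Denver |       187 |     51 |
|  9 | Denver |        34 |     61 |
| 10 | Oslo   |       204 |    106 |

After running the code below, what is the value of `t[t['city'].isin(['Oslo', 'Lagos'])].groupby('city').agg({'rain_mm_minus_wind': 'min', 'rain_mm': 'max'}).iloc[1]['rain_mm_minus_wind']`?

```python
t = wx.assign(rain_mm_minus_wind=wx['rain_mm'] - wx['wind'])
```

add column rain_mm_minus_wind = wx['rain_mm'] - wx['wind']:
      city  rain_mm  wind  rain_mm_minus_wind
0    Lagos       51     5                  46
1    Lagos       83    97                 -14
2     Oslo      110    34                  76
3    Quito      184    94                  90
4     Oslo      256    54                 202
5    Lagos      155     7                 148
6     Oslo      221    40                 181
7     Oslo       51    31                  20
8   Denver      187    51                 136
9   Denver       34    61                 -27
10    Oslo      204   106                  98
filter rows where city in ['Oslo', 'Lagos']:
     city  rain_mm  wind  rain_mm_minus_wind
0   Lagos       51     5                  46
1   Lagos       83    97                 -14
2    Oslo      110    34                  76
4    Oslo      256    54                 202
5   Lagos      155     7                 148
6    Oslo      221    40                 181
7    Oslo       51    31                  20
10   Oslo      204   106                  98
group by city: min(rain_mm_minus_wind), max(rain_mm):
       rain_mm_minus_wind  rain_mm
city                              
Lagos                 -14      155
Oslo                   20      256
value at position 1, column 'rain_mm_minus_wind' → 20

20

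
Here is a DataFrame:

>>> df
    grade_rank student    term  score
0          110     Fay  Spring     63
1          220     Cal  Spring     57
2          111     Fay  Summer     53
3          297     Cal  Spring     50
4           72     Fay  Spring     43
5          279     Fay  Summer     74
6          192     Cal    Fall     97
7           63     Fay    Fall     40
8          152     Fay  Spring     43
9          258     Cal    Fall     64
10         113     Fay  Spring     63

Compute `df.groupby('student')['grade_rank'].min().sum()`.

group by student, min of grade_rank:
student
Cal    192
Fay     63
Name: grade_rank, dtype: int64
sum of the resulting series → 255

255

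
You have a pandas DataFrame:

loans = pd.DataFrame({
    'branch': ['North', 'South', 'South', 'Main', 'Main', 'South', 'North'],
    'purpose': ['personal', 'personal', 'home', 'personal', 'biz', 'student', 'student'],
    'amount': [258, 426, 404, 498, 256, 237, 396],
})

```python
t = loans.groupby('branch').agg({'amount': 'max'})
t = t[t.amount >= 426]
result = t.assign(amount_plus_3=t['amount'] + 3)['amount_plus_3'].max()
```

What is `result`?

501

group by branch, max of amount:
        amount
branch        
Main       498
North      396
South      426
filter rows where amount >= 426:
        amount
branch        
Main       498
South      426
add column amount_plus_3 = t['amount'] + 3:
        amount  amount_plus_3
branch                       
Main       498            501
South      426            429
Taking the max of column 'amount_plus_3' gives 501.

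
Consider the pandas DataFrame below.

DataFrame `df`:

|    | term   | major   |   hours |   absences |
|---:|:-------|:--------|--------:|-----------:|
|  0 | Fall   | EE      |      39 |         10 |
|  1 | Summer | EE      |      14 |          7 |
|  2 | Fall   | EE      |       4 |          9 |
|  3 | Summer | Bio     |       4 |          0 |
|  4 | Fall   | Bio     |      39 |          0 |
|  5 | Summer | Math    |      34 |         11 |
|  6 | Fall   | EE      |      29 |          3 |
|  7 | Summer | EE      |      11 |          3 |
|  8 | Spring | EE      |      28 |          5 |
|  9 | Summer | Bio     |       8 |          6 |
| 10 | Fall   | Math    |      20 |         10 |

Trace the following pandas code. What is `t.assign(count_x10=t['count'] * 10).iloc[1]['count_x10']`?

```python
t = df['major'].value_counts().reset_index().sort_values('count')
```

30

value_counts of major:
major
EE      6
Bio     3
Math    2
Name: count, dtype: int64
reset_index():
  major  count
0    EE      6
1   Bio      3
2  Math      2
sort by count:
  major  count
2  Math      2
1   Bio      3
0    EE      6
add column count_x10 = t['count'] * 10:
  major  count  count_x10
2  Math      2         20
1   Bio      3         30
0    EE      6         60
The value at position 1, column 'count_x10' is 30.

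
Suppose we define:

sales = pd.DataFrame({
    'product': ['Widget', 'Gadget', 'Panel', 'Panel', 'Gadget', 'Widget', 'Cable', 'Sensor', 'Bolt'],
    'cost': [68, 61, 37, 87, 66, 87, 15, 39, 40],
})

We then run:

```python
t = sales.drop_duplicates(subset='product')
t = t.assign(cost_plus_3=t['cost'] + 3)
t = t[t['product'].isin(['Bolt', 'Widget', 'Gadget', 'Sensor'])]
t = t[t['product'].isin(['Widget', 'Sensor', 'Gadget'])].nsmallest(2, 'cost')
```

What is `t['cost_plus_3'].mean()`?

drop duplicate product (keep=first):
  product  cost
0  Widget    68
1  Gadget    61
2   Panel    37
6   Cable    15
7  Sensor    39
8    Bolt    40
add column cost_plus_3 = t['cost'] + 3:
  product  cost  cost_plus_3
0  Widget    68           71
1  Gadget    61           64
2   Panel    37           40
6   Cable    15           18
7  Sensor    39           42
8    Bolt    40           43
filter rows where product in ['Bolt', 'Widget', 'Gadget', 'Sensor']:
  product  cost  cost_plus_3
0  Widget    68           71
1  Gadget    61           64
7  Sensor    39           42
8    Bolt    40           43
filter rows where product in ['Widget', 'Sensor', 'Gadget']:
  product  cost  cost_plus_3
0  Widget    68           71
1  Gadget    61           64
7  Sensor    39           42
take 2 rows with smallest cost:
  product  cost  cost_plus_3
7  Sensor    39           42
1  Gadget    61           64
Finally, mean of column 'cost_plus_3' = 53.0.

53.0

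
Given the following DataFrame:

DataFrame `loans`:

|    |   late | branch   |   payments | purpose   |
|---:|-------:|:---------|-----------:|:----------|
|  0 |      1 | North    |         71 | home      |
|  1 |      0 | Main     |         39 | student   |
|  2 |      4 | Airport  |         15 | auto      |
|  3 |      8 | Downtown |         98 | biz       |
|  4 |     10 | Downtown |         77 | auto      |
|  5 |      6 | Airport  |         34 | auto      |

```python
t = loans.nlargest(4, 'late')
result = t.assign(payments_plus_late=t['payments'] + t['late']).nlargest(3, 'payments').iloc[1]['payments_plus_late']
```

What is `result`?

take 4 rows with largest late:
   late    branch  payments purpose
4    10  Downtown        77    auto
3     8  Downtown        98     biz
5     6   Airport        34    auto
2     4   Airport        15    auto
add column payments_plus_late = t['payments'] + t['late']:
   late    branch  payments purpose  payments_plus_late
4    10  Downtown        77    auto                  87
3     8  Downtown        98     biz                 106
5     6   Airport        34    auto                  40
2     4   Airport        15    auto                  19
take 3 rows with largest payments:
   late    branch  payments purpose  payments_plus_late
3     8  Downtown        98     biz                 106
4    10  Downtown        77    auto                  87
5     6   Airport        34    auto                  40
The value at position 1, column 'payments_plus_late' is 87.

87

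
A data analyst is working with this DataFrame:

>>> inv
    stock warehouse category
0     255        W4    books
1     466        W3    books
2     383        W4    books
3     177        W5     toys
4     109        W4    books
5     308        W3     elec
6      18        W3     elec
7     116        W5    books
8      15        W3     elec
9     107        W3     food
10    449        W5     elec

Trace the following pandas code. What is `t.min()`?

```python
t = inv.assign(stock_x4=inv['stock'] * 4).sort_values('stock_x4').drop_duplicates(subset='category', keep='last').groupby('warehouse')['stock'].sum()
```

add column stock_x4 = inv['stock'] * 4:
    stock warehouse category  stock_x4
0     255        W4    books      1020
1     466        W3    books      1864
2     383        W4    books      1532
3     177        W5     toys       708
4     109        W4    books       436
5     308        W3     elec      1232
6      18        W3     elec        72
7     116        W5    books       464
8      15        W3     elec        60
9     107        W3     food       428
10    449        W5     elec      1796
sort by stock_x4:
    stock warehouse category  stock_x4
8      15        W3     elec        60
6      18        W3     elec        72
9     107        W3     food       428
4     109        W4    books       436
7     116        W5    books       464
3     177        W5     toys       708
0     255        W4    books      1020
5     308        W3     elec      1232
2     383        W4    books      1532
10    449        W5     elec      1796
1     466        W3    books      1864
drop duplicate category (keep=last):
    stock warehouse category  stock_x4
9     107        W3     food       428
3     177        W5     toys       708
10    449        W5     elec      1796
1     466        W3    books      1864
group by warehouse, sum of stock:
warehouse
W3    573
W5    626
Name: stock, dtype: int64
So min() = 573.

573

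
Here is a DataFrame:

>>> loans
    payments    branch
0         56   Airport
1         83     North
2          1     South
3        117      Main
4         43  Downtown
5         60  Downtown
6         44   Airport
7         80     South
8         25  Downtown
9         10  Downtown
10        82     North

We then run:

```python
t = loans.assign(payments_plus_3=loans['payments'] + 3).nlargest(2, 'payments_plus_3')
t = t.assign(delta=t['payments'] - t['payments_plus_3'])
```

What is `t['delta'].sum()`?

add column payments_plus_3 = loans['payments'] + 3:
    payments    branch  payments_plus_3
0         56   Airport               59
1         83     North               86
2          1     South                4
3        117      Main              120
4         43  Downtown               46
5         60  Downtown               63
6         44   Airport               47
7         80     South               83
8         25  Downtown               28
9         10  Downtown               13
10        82     North               85
take 2 rows with largest payments_plus_3:
   payments branch  payments_plus_3
3       117   Main              120
1        83  North               86
add column delta = t['payments'] - t['payments_plus_3']:
   payments branch  payments_plus_3  delta
3       117   Main              120     -3
1        83  North               86     -3

-6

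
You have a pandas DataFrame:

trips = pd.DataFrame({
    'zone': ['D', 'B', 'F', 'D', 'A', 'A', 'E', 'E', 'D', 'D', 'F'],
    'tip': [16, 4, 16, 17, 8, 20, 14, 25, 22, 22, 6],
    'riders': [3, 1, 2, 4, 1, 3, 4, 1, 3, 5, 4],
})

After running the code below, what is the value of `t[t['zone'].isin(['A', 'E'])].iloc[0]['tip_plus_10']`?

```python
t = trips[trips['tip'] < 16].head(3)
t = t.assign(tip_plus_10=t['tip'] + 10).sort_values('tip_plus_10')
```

18

filter rows where tip < 16:
   zone  tip  riders
1     B    4       1
4     A    8       1
6     E   14       4
10    F    6       4
take first 3 rows:
  zone  tip  riders
1    B    4       1
4    A    8       1
6    E   14       4
add column tip_plus_10 = t['tip'] + 10:
  zone  tip  riders  tip_plus_10
1    B    4       1           14
4    A    8       1           18
6    E   14       4           24
sort by tip_plus_10:
  zone  tip  riders  tip_plus_10
1    B    4       1           14
4    A    8       1           18
6    E   14       4           24
filter rows where zone in ['A', 'E']:
  zone  tip  riders  tip_plus_10
4    A    8       1           18
6    E   14       4           24
value at position 0, column 'tip_plus_10' → 18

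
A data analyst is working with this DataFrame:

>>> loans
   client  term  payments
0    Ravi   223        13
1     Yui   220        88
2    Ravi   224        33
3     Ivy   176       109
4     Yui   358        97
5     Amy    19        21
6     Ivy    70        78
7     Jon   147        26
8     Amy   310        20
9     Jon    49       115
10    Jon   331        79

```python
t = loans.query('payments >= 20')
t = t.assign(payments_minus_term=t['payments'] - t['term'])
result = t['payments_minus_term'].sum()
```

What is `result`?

-1238

filter rows where payments >= 20:
   client  term  payments
1     Yui   220        88
2    Ravi   224        33
3     Ivy   176       109
4     Yui   358        97
5     Amy    19        21
6     Ivy    70        78
7     Jon   147        26
8     Amy   310        20
9     Jon    49       115
10    Jon   331        79
add column payments_minus_term = t['payments'] - t['term']:
   client  term  payments  payments_minus_term
1     Yui   220        88                 -132
2    Ravi   224        33                 -191
3     Ivy   176       109                  -67
4     Yui   358        97                 -261
5     Amy    19        21                    2
6     Ivy    70        78                    8
7     Jon   147        26                 -121
8     Amy   310        20                 -290
9     Jon    49       115                   66
10    Jon   331        79                 -252
Hence -1238.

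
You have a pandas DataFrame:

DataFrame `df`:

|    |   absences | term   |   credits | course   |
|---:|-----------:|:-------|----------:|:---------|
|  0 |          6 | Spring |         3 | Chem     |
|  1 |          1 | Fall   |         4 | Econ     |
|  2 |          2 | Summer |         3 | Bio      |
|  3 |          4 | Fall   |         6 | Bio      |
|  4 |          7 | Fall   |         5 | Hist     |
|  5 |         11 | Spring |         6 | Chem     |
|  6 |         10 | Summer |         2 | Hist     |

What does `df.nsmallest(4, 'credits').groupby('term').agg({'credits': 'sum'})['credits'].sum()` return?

12

take 4 rows with smallest credits:
   absences    term  credits course
6        10  Summer        2   Hist
0         6  Spring        3   Chem
2         2  Summer        3    Bio
1         1    Fall        4   Econ
group by term, sum of credits:
        credits
term           
Fall          4
Spring        3
Summer        5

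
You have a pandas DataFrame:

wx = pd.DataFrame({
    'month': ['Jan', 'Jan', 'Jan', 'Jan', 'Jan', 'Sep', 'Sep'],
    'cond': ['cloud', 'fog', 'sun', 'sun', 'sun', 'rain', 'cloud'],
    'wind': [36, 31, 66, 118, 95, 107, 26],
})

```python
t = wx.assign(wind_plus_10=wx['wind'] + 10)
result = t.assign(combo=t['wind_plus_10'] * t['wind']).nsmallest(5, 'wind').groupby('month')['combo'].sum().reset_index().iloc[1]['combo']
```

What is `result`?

add column wind_plus_10 = wx['wind'] + 10:
  month   cond  wind  wind_plus_10
0   Jan  cloud    36            46
1   Jan    fog    31            41
2   Jan    sun    66            76
3   Jan    sun   118           128
4   Jan    sun    95           105
5   Sep   rain   107           117
6   Sep  cloud    26            36
add column combo = t['wind_plus_10'] * t['wind']:
  month   cond  wind  wind_plus_10  combo
0   Jan  cloud    36            46   1656
1   Jan    fog    31            41   1271
2   Jan    sun    66            76   5016
3   Jan    sun   118           128  15104
4   Jan    sun    95           105   9975
5   Sep   rain   107           117  12519
6   Sep  cloud    26            36    936
take 5 rows with smallest wind:
  month   cond  wind  wind_plus_10  combo
6   Sep  cloud    26            36    936
1   Jan    fog    31            41   1271
0   Jan  cloud    36            46   1656
2   Jan    sun    66            76   5016
4   Jan    sun    95           105   9975
group by month, sum of combo:
month
Jan    17918
Sep      936
Name: combo, dtype: int64
reset_index():
  month  combo
0   Jan  17918
1   Sep    936
Taking the value at position 1, column 'combo' gives 936.

936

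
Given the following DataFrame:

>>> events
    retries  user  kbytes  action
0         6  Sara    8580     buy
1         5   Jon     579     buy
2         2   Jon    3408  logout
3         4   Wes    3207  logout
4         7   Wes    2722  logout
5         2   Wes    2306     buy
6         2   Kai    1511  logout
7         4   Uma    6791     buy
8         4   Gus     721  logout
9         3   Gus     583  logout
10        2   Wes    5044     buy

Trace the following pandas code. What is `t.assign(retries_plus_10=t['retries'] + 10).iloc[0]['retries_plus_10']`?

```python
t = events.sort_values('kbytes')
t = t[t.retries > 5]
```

sort by kbytes:
    retries  user  kbytes  action
1         5   Jon     579     buy
9         3   Gus     583  logout
8         4   Gus     721  logout
6         2   Kai    1511  logout
5         2   Wes    2306     buy
4         7   Wes    2722  logout
3         4   Wes    3207  logout
2         2   Jon    3408  logout
10        2   Wes    5044     buy
7         4   Uma    6791     buy
0         6  Sara    8580     buy
filter rows where retries > 5:
   retries  user  kbytes  action
4        7   Wes    2722  logout
0        6  Sara    8580     buy
add column retries_plus_10 = t['retries'] + 10:
   retries  user  kbytes  action  retries_plus_10
4        7   Wes    2722  logout               17
0        6  Sara    8580     buy               16
Reading off the value at position 0, column 'retries_plus_10', we get 17.

17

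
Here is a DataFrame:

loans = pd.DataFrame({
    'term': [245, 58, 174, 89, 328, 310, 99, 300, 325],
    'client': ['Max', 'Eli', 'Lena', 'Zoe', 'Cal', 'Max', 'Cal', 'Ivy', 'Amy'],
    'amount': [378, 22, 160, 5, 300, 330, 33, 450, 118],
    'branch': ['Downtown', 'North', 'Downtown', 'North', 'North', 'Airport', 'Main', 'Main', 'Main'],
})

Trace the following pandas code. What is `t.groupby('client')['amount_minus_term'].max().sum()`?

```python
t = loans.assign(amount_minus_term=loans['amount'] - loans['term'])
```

-86

add column amount_minus_term = loans['amount'] - loans['term']:
   term client  amount    branch  amount_minus_term
0   245    Max     378  Downtown                133
1    58    Eli      22     North                -36
2   174   Lena     160  Downtown                -14
3    89    Zoe       5     North                -84
4   328    Cal     300     North                -28
5   310    Max     330   Airport                 20
6    99    Cal      33      Main                -66
7   300    Ivy     450      Main                150
8   325    Amy     118      Main               -207
group by client, max of amount_minus_term:
client
Amy    -207
Cal     -28
Eli     -36
Ivy     150
Lena    -14
Max     133
Zoe     -84
Name: amount_minus_term, dtype: int64
sum of the resulting series → -86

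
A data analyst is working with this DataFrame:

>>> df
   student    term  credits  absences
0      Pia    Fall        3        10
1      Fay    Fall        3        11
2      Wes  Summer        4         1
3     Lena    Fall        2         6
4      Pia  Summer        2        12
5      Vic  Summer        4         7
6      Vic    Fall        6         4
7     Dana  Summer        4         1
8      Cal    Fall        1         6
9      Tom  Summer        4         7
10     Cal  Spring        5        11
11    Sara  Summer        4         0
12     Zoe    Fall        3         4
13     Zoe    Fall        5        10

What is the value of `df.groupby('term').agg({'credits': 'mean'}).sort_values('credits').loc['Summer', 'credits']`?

group by term, mean of credits:
         credits
term            
Fall    3.285714
Spring  5.000000
Summer  3.666667
sort by credits:
         credits
term            
Fall    3.285714
Summer  3.666667
Spring  5.000000
Taking the value at row 'Summer', column 'credits' gives 3.66666666667.

3.66666666667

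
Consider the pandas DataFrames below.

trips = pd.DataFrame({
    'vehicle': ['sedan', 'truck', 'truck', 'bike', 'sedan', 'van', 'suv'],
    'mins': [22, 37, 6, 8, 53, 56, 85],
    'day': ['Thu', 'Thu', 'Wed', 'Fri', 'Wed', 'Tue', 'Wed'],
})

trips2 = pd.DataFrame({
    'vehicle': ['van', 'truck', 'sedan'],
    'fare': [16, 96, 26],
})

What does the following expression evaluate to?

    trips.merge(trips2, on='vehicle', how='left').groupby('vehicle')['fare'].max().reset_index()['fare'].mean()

46.0

merge on 'vehicle' (how='left') → 7 rows:
  vehicle  mins  day  fare
0   sedan    22  Thu  26.0
1   truck    37  Thu  96.0
2   truck     6  Wed  96.0
3    bike     8  Fri   NaN
4   sedan    53  Wed  26.0
5     van    56  Tue  16.0
6     suv    85  Wed   NaN
group by vehicle, max of fare:
vehicle
bike      NaN
sedan    26.0
suv       NaN
truck    96.0
van      16.0
Name: fare, dtype: float64
reset_index():
  vehicle  fare
0    bike   NaN
1   sedan  26.0
2     suv   NaN
3   truck  96.0
4     van  16.0
Finally, mean of column 'fare' = 46.0.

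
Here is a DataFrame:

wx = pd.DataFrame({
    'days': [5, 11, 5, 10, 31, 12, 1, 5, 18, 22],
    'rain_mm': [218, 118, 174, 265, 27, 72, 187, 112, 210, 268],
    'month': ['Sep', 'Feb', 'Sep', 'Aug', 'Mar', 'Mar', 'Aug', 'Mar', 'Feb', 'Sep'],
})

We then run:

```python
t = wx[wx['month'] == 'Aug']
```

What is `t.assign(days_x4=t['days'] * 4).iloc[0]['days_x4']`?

40

filter rows where month == 'Aug':
   days  rain_mm month
3    10      265   Aug
6     1      187   Aug
add column days_x4 = t['days'] * 4:
   days  rain_mm month  days_x4
3    10      265   Aug       40
6     1      187   Aug        4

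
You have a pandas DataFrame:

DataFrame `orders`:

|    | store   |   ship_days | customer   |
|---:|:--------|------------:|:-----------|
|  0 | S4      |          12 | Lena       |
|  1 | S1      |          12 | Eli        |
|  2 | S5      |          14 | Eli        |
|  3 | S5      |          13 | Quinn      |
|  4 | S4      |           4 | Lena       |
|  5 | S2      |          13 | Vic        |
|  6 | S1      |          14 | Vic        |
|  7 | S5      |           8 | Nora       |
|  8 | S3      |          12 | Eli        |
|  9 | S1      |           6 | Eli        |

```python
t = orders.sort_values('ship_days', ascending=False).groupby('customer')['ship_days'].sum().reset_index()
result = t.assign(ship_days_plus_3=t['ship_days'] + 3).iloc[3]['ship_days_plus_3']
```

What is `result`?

16

sort by ship_days descending:
  store  ship_days customer
2    S5         14      Eli
6    S1         14      Vic
3    S5         13    Quinn
5    S2         13      Vic
0    S4         12     Lena
1    S1         12      Eli
8    S3         12      Eli
7    S5          8     Nora
9    S1          6      Eli
4    S4          4     Lena
group by customer, sum of ship_days:
customer
Eli      44
Lena     16
Nora      8
Quinn    13
Vic      27
Name: ship_days, dtype: int64
reset_index():
  customer  ship_days
0      Eli         44
1     Lena         16
2     Nora          8
3    Quinn         13
4      Vic         27
add column ship_days_plus_3 = t['ship_days'] + 3:
  customer  ship_days  ship_days_plus_3
0      Eli         44                47
1     Lena         16                19
2     Nora          8                11
3    Quinn         13                16
4      Vic         27                30
value at position 3, column 'ship_days_plus_3' → 16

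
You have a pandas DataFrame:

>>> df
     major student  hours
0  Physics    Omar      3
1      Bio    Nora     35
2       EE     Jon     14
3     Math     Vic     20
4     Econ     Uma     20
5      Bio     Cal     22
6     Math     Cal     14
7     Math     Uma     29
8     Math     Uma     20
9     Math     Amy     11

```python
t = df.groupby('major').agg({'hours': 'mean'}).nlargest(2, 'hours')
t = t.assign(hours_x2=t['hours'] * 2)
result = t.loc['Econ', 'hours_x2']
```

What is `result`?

group by major, mean of hours:
         hours
major         
Bio       28.5
EE        14.0
Econ      20.0
Math      18.8
Physics    3.0
take 2 rows with largest hours:
       hours
major       
Bio     28.5
Econ    20.0
add column hours_x2 = t['hours'] * 2:
       hours  hours_x2
major                 
Bio     28.5      57.0
Econ    20.0      40.0
Reading off the value at row 'Econ', column 'hours_x2', we get 40.0.

40.0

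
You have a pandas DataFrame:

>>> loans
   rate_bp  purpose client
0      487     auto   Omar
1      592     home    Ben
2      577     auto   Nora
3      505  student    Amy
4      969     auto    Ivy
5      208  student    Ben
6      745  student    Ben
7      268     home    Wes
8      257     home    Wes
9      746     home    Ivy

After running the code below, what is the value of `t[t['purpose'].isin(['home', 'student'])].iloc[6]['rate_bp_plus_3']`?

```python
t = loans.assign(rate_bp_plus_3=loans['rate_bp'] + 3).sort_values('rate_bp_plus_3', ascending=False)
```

add column rate_bp_plus_3 = loans['rate_bp'] + 3:
   rate_bp  purpose client  rate_bp_plus_3
0      487     auto   Omar             490
1      592     home    Ben             595
2      577     auto   Nora             580
3      505  student    Amy             508
4      969     auto    Ivy             972
5      208  student    Ben             211
6      745  student    Ben             748
7      268     home    Wes             271
8      257     home    Wes             260
9      746     home    Ivy             749
sort by rate_bp_plus_3 descending:
   rate_bp  purpose client  rate_bp_plus_3
4      969     auto    Ivy             972
9      746     home    Ivy             749
6      745  student    Ben             748
1      592     home    Ben             595
2      577     auto   Nora             580
3      505  student    Amy             508
0      487     auto   Omar             490
7      268     home    Wes             271
8      257     home    Wes             260
5      208  student    Ben             211
filter rows where purpose in ['home', 'student']:
   rate_bp  purpose client  rate_bp_plus_3
9      746     home    Ivy             749
6      745  student    Ben             748
1      592     home    Ben             595
3      505  student    Amy             508
7      268     home    Wes             271
8      257     home    Wes             260
5      208  student    Ben             211

211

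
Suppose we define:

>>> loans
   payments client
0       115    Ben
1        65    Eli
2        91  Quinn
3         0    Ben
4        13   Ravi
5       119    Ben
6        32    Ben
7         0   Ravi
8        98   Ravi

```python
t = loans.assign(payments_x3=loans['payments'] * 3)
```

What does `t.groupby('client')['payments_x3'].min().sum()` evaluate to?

468

add column payments_x3 = loans['payments'] * 3:
   payments client  payments_x3
0       115    Ben          345
1        65    Eli          195
2        91  Quinn          273
3         0    Ben            0
4        13   Ravi           39
5       119    Ben          357
6        32    Ben           96
7         0   Ravi            0
8        98   Ravi          294
group by client, min of payments_x3:
client
Ben        0
Eli      195
Quinn    273
Ravi       0
Name: payments_x3, dtype: int64
Finally, sum of the resulting series = 468.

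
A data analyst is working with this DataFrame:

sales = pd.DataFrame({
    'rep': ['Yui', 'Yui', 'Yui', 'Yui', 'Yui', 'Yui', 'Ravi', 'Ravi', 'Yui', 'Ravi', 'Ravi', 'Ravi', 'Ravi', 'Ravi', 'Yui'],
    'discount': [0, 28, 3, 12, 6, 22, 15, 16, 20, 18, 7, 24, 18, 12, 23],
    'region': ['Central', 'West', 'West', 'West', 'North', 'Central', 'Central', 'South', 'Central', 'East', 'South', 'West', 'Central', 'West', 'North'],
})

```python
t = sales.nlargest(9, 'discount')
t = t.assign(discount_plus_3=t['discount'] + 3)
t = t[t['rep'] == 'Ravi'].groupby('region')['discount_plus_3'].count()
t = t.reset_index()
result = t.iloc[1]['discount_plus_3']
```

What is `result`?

1

take 9 rows with largest discount:
     rep  discount   region
1    Yui        28     West
11  Ravi        24     West
14   Yui        23    North
5    Yui        22  Central
8    Yui        20  Central
9   Ravi        18     East
12  Ravi        18  Central
7   Ravi        16    South
6   Ravi        15  Central
add column discount_plus_3 = t['discount'] + 3:
     rep  discount   region  discount_plus_3
1    Yui        28     West               31
11  Ravi        24     West               27
14   Yui        23    North               26
5    Yui        22  Central               25
8    Yui        20  Central               23
9   Ravi        18     East               21
12  Ravi        18  Central               21
7   Ravi        16    South               19
6   Ravi        15  Central               18
filter rows where rep == 'Ravi':
     rep  discount   region  discount_plus_3
11  Ravi        24     West               27
9   Ravi        18     East               21
12  Ravi        18  Central               21
7   Ravi        16    South               19
6   Ravi        15  Central               18
group by region, count of discount_plus_3:
region
Central    2
East       1
South      1
West       1
Name: discount_plus_3, dtype: int64
reset_index():
    region  discount_plus_3
0  Central                2
1     East                1
2    South                1
3     West                1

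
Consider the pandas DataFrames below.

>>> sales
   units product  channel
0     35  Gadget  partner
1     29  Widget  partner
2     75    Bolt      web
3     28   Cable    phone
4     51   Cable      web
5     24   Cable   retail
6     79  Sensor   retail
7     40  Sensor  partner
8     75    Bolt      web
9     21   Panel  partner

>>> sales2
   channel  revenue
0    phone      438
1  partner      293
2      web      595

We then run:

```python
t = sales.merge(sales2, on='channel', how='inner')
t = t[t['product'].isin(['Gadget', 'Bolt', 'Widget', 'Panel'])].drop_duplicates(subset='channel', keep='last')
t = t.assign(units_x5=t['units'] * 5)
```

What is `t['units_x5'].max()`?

375

merge on 'channel' (how='inner') → 8 rows:
   units product  channel  revenue
0     35  Gadget  partner      293
1     29  Widget  partner      293
2     75    Bolt      web      595
3     28   Cable    phone      438
4     51   Cable      web      595
5     40  Sensor  partner      293
6     75    Bolt      web      595
7     21   Panel  partner      293
filter rows where product in ['Gadget', 'Bolt', 'Widget', 'Panel']:
   units product  channel  revenue
0     35  Gadget  partner      293
1     29  Widget  partner      293
2     75    Bolt      web      595
6     75    Bolt      web      595
7     21   Panel  partner      293
drop duplicate channel (keep=last):
   units product  channel  revenue
6     75    Bolt      web      595
7     21   Panel  partner      293
add column units_x5 = t['units'] * 5:
   units product  channel  revenue  units_x5
6     75    Bolt      web      595       375
7     21   Panel  partner      293       105
Reading off the max of column 'units_x5', we get 375.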